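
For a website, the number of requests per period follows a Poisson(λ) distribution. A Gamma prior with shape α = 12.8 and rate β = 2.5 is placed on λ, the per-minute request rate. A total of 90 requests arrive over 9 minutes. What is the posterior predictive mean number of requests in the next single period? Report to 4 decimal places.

8.9391

With a Gamma(shape α, rate β) prior, the Poisson likelihood is conjugate: the posterior is Gamma(α + ΣXᵢ, β + n).
Posterior: Gamma(α+S, β+n) = Gamma(12.8+90, 2.5+9) = Gamma(102.8, 11.5).
The predictive distribution for one future period is NegBinom with mean α/β = 8.9391.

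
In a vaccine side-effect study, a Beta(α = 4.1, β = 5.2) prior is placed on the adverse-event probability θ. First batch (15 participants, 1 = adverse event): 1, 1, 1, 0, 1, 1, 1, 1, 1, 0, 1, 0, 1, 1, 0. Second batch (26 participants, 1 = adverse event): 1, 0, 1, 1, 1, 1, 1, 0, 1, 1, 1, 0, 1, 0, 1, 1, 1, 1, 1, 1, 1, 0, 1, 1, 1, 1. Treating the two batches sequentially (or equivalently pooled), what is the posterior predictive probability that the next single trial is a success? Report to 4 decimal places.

The Beta prior is conjugate to a Binomial/Bernoulli likelihood; the update adds successes to α and failures to β.
After batch 1: Beta(4.1+11, 5.2+4) = Beta(15.1, 9.2).
After batch 2: Beta(15.1+21, 9.2+5) = Beta(36.1, 14.2).
For a single future Bernoulli trial, P(success | data) = α/(α+β) = 0.7177.

0.7177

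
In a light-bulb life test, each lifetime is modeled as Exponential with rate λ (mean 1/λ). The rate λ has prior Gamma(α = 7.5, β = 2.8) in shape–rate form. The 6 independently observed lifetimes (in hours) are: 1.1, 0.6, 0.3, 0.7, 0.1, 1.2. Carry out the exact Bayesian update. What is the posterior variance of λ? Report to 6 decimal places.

0.291955

With a Gamma(shape α, rate β) prior on the exponential rate λ, the posterior after n observations with total T = Σxᵢ is Gamma(α+n, β+T).
Sum of observations T = 4.0 hours; n = 6.
Posterior: Gamma(7.5+6, 2.8+4.0) = Gamma(13.5, 6.8).
Var = α/β² = 0.291955.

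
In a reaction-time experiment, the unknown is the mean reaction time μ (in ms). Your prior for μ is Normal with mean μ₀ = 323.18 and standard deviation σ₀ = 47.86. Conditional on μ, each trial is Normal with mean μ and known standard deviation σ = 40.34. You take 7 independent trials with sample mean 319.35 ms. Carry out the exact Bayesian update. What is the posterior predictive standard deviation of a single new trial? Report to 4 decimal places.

For Normal data with known variance σ², a Normal(μ₀, σ₀²) prior on μ is conjugate. Posterior precision = 1/σ₀² + n/σ²; posterior mean is the precision-weighted average of μ₀ and x̄.
σ₀² = 47.86² = 2290.5796, σ² = 40.34² = 1627.3156; σ² + n·σ₀² = 1627.3156 + 7·2290.5796 = 17661.3728.
Posterior precision = 1/σ₀² + n/σ² = 1/2290.5796 + 7/1627.3156 = (σ² + n·σ₀²)/(σ₀²σ²) = 17661.3728/(2290.5796·1627.3156); posterior variance σₙ² = σ₀²σ²/(σ² + n·σ₀²) = 2290.5796·1627.3156/17661.3728 = 211.053578.
Predictive variance for one new observation = σₙ² + σ² = 2290.5796·1627.3156/17661.3728 + 1627.3156 = σ²·(σ₀² + 17661.3728)/17661.3728 = 1627.3156·19951.9524/17661.3728 = 1838.369178; SD = √(1627.3156·19951.9524/17661.3728) = 42.8762.

42.8762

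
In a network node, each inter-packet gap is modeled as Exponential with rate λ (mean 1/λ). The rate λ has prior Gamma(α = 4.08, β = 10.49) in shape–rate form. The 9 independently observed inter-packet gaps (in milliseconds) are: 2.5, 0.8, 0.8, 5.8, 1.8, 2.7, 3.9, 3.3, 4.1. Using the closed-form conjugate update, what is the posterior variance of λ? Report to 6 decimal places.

With a Gamma(shape α, rate β) prior on the exponential rate λ, the posterior after n observations with total T = Σxᵢ is Gamma(α+n, β+T).
Sum of observations T = 25.7 milliseconds; n = 9.
Posterior: Gamma(4.08+9, 10.49+25.7) = Gamma(13.08, 36.19).
Var = α/β² = 0.009987.

0.009987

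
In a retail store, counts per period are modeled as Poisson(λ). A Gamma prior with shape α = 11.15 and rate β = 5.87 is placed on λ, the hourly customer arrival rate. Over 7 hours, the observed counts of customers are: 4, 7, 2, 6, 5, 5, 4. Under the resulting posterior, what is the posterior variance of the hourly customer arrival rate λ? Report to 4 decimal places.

With a Gamma(shape α, rate β) prior, the Poisson likelihood is conjugate: the posterior is Gamma(α + ΣXᵢ, β + n).
Sum of counts S = 33 over n = 7 hours.
Posterior: Gamma(α+S, β+n) = Gamma(11.15+33, 5.87+7) = Gamma(44.15, 12.87).
Var = α/β² = 44.15/12.87² = 0.2665.

0.2665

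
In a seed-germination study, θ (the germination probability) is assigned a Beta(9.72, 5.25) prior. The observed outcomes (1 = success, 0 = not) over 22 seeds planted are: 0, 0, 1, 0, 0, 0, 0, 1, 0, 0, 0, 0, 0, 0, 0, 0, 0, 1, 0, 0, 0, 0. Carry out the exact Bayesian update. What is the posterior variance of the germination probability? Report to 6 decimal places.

The Beta prior is conjugate to a Binomial/Bernoulli likelihood; the update adds successes to α and failures to β.
Posterior: Beta(α+k, β+n−k) = Beta(9.72+3, 5.25+19) = Beta(12.72, 24.25).
Var = αβ/((α+β)²(α+β+1)) = 12.72·24.25/(36.97²·37.97) = 0.005944.

0.005944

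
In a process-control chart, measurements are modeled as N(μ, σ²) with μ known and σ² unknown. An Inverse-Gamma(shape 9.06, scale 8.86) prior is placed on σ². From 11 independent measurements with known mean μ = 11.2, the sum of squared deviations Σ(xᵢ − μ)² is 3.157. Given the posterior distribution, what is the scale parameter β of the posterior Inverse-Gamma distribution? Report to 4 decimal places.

10.4385

With known mean μ and an Inverse-Gamma(α, β) prior on σ², the Normal likelihood is conjugate: posterior is Inv-Gamma(α + n/2, β + Σ(xᵢ−μ)²/2).
Posterior: Inv-Gamma(9.06 + 11/2, 8.86 + 3.157/2) = Inv-Gamma(14.56, 10.4385).
Posterior β = 10.4385.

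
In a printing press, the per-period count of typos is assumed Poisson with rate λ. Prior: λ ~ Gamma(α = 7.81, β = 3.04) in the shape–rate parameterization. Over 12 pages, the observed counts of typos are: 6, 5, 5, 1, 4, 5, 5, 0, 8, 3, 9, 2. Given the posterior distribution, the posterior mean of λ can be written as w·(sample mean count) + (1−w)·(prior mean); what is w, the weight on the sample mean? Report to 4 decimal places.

0.7979

With a Gamma(shape α, rate β) prior, the Poisson likelihood is conjugate: the posterior is Gamma(α + ΣXᵢ, β + n).
Posterior mean = (α₀+S)/(β₀+n) = [n/(β₀+n)]·(S/n) + [β₀/(β₀+n)]·(α₀/β₀), so only n and β₀ enter the weight.
Weight on data w = n/(β₀+n) = 12/(3.04+12) = 12/15.04 = 0.7979.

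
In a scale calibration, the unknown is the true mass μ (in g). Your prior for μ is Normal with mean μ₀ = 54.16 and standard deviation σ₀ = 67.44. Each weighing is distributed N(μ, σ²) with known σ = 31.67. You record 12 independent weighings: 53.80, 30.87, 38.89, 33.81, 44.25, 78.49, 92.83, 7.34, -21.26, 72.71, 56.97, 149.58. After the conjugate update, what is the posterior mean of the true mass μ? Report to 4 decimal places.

For Normal data with known variance σ², a Normal(μ₀, σ₀²) prior on μ is conjugate. Posterior precision = 1/σ₀² + n/σ²; posterior mean is the precision-weighted average of μ₀ and x̄.
Σxᵢ = 53.80 + 30.87 + 38.89 + 33.81 + 44.25 + 78.49 + 92.83 + 7.34 + (-21.26) + 72.71 + 56.97 + 149.58 = 638.28, so n·x̄ = 638.28.
σ₀² = 67.44² = 4548.1536, σ² = 31.67² = 1002.9889; σ² + n·σ₀² = 1002.9889 + 12·4548.1536 = 55580.8321.
Posterior mean = (μ₀/σ₀² + n·x̄/σ²)/(1/σ₀² + n/σ²) = (σ²·μ₀ + σ₀²·n·x̄)/(σ² + n·σ₀²) = (1002.9889·54.16 + 4548.1536·638.28)/55580.8321 = 2957317.358632/55580.8321 = 53.2075.

53.2075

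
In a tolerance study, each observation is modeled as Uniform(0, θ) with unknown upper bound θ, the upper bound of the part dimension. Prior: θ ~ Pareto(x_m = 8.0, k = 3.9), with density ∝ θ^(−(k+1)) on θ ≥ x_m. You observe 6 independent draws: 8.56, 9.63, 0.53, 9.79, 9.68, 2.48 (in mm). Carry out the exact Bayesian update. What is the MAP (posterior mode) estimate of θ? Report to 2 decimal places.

A Pareto(scale x_m, shape k) prior on the upper bound θ of Uniform(0, θ) is conjugate: posterior is Pareto(max(x_m, max xᵢ), k + n).
Sample maximum = 9.79; prior scale x_m = 8.0 → posterior scale = max = 9.79.
Posterior shape = 3.9 + 6 = 9.9.
The Pareto density is decreasing on [x_m, ∞), so the mode is x_m = 9.79.

9.79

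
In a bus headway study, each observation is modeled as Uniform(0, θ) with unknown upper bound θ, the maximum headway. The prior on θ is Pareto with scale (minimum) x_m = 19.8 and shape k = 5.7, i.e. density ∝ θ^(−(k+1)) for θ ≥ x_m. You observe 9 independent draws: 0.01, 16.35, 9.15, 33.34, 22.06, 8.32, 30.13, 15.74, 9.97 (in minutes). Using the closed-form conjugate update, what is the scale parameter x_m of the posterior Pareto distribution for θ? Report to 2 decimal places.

33.34

A Pareto(scale x_m, shape k) prior on the upper bound θ of Uniform(0, θ) is conjugate: posterior is Pareto(max(x_m, max xᵢ), k + n).
Sample maximum = 33.34; prior scale x_m = 19.8 → posterior scale = max = 33.34.
Posterior shape = 5.7 + 9 = 14.7.
Posterior scale x_m = 33.34.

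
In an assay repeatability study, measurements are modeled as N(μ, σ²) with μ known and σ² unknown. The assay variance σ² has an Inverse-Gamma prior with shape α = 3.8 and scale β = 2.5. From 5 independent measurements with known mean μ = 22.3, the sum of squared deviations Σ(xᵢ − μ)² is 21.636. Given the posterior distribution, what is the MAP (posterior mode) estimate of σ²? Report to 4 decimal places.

With known mean μ and an Inverse-Gamma(α, β) prior on σ², the Normal likelihood is conjugate: posterior is Inv-Gamma(α + n/2, β + Σ(xᵢ−μ)²/2).
Posterior: Inv-Gamma(3.8 + 5/2, 2.5 + 21.636/2) = Inv-Gamma(6.30, 13.3180).
Mode = β/(α+1) = 13.3180/7.30 = 1.8244.

1.8244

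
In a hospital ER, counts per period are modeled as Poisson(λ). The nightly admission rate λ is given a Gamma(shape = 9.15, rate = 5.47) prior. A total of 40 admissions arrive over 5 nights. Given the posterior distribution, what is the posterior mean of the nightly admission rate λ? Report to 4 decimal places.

4.6944

With a Gamma(shape α, rate β) prior, the Poisson likelihood is conjugate: the posterior is Gamma(α + ΣXᵢ, β + n).
Posterior: Gamma(α+S, β+n) = Gamma(9.15+40, 5.47+5) = Gamma(49.15, 10.47).
Posterior mean = α/β = 49.15/10.47 = 4.6944.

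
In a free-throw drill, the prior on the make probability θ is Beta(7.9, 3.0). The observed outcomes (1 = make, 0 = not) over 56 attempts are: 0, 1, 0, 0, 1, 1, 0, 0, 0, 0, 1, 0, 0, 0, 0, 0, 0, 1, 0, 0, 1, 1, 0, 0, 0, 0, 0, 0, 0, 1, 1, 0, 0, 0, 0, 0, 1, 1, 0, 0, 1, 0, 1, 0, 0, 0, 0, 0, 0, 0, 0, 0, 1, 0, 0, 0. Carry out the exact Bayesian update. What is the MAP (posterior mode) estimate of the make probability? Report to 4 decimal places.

0.3220

The Beta prior is conjugate to a Binomial/Bernoulli likelihood; the update adds successes to α and failures to β.
Posterior: Beta(α+k, β+n−k) = Beta(7.9+14, 3.0+42) = Beta(21.9, 45.0).
Mode of Beta(a,b) for a,b>1 is (a−1)/(a+b−2) = 20.9/64.9 = 0.3220.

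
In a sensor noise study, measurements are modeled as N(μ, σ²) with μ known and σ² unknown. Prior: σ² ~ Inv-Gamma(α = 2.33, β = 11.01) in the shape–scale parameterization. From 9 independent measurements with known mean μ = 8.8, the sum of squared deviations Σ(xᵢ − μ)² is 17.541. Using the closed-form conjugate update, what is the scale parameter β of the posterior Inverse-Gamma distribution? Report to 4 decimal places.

With known mean μ and an Inverse-Gamma(α, β) prior on σ², the Normal likelihood is conjugate: posterior is Inv-Gamma(α + n/2, β + Σ(xᵢ−μ)²/2).
Posterior: Inv-Gamma(2.33 + 9/2, 11.01 + 17.541/2) = Inv-Gamma(6.83, 19.7805).
Posterior β = 19.7805.

19.7805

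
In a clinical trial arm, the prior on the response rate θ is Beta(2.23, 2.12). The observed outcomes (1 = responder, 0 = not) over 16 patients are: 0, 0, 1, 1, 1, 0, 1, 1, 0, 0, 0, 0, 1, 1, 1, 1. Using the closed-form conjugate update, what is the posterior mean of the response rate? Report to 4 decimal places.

0.5518

The Beta prior is conjugate to a Binomial/Bernoulli likelihood; the update adds successes to α and failures to β.
Posterior: Beta(α+k, β+n−k) = Beta(2.23+9, 2.12+7) = Beta(11.23, 9.12).
Posterior mean = α/(α+β) = 11.23/20.35 = 0.5518.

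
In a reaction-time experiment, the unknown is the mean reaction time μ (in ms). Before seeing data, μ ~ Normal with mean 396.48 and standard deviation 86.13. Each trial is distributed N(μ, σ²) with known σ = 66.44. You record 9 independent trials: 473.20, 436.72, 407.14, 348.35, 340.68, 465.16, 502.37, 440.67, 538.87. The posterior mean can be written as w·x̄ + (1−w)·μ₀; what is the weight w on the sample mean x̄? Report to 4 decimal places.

0.9380

For Normal data with known variance σ², a Normal(μ₀, σ₀²) prior on μ is conjugate. Posterior precision = 1/σ₀² + n/σ²; posterior mean is the precision-weighted average of μ₀ and x̄.
σ₀² = 86.13² = 7418.3769, σ² = 66.44² = 4414.2736. Prior precision 1/σ₀² = 1/7418.3769; data precision n/σ² = 9/4414.2736.
w = (n/σ²)/(1/σ₀² + n/σ²) = n·σ₀²/(σ² + n·σ₀²) = 9·7418.3769/(4414.2736 + 9·7418.3769) = 66765.3921/71179.6657 = 0.9380.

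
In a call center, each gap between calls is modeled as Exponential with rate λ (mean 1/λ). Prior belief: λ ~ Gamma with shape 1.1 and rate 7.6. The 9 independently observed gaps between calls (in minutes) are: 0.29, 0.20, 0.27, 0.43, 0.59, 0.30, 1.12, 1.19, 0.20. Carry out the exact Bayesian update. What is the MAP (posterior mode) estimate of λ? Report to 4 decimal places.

With a Gamma(shape α, rate β) prior on the exponential rate λ, the posterior after n observations with total T = Σxᵢ is Gamma(α+n, β+T).
Sum of observations T = 4.59 minutes; n = 9.
Posterior: Gamma(1.1+9, 7.6+4.59) = Gamma(10.1, 12.19).
Mode = (α−1)/β = 0.7465.

0.7465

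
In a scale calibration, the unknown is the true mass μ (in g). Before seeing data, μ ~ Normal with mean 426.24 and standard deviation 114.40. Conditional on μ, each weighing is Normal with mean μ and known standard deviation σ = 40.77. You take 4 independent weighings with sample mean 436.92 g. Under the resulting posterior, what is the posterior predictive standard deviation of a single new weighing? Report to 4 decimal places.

45.4418

For Normal data with known variance σ², a Normal(μ₀, σ₀²) prior on μ is conjugate. Posterior precision = 1/σ₀² + n/σ²; posterior mean is the precision-weighted average of μ₀ and x̄.
σ₀² = 114.40² = 13087.36, σ² = 40.77² = 1662.1929; σ² + n·σ₀² = 1662.1929 + 4·13087.36 = 54011.6329.
Posterior precision = 1/σ₀² + n/σ² = 1/13087.36 + 4/1662.1929 = (σ² + n·σ₀²)/(σ₀²σ²) = 54011.6329/(13087.36·1662.1929); posterior variance σₙ² = σ₀²σ²/(σ² + n·σ₀²) = 13087.36·1662.1929/54011.6329 = 402.759845.
Predictive variance for one new observation = σₙ² + σ² = 13087.36·1662.1929/54011.6329 + 1662.1929 = σ²·(σ₀² + 54011.6329)/54011.6329 = 1662.1929·67098.9929/54011.6329 = 2064.952745; SD = √(1662.1929·67098.9929/54011.6329) = 45.4418.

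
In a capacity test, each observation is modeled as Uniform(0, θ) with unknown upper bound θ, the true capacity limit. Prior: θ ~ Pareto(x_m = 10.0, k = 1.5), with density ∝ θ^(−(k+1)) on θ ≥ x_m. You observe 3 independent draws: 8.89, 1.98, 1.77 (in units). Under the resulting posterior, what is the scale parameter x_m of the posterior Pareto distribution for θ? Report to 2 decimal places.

A Pareto(scale x_m, shape k) prior on the upper bound θ of Uniform(0, θ) is conjugate: posterior is Pareto(max(x_m, max xᵢ), k + n).
Sample maximum = 8.89; prior scale x_m = 10.0 → posterior scale = max = 10.00.
Posterior shape = 1.5 + 3 = 4.5.
Posterior scale x_m = 10.00.

10.00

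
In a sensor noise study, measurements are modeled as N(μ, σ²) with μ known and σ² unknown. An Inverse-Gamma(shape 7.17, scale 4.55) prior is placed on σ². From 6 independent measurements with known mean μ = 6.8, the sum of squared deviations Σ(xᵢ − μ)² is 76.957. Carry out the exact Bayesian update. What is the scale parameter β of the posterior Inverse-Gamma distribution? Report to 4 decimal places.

43.0285

With known mean μ and an Inverse-Gamma(α, β) prior on σ², the Normal likelihood is conjugate: posterior is Inv-Gamma(α + n/2, β + Σ(xᵢ−μ)²/2).
Posterior: Inv-Gamma(7.17 + 6/2, 4.55 + 76.957/2) = Inv-Gamma(10.17, 43.0285).
Posterior β = 43.0285.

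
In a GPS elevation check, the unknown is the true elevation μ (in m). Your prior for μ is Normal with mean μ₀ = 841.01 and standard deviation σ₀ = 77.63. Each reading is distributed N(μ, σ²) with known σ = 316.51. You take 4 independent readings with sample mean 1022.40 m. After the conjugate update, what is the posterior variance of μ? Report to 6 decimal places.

4857.557569

For Normal data with known variance σ², a Normal(μ₀, σ₀²) prior on μ is conjugate. Posterior precision = 1/σ₀² + n/σ²; posterior mean is the precision-weighted average of μ₀ and x̄.
σ₀² = 77.63² = 6026.4169, σ² = 316.51² = 100178.5801; σ² + n·σ₀² = 100178.5801 + 4·6026.4169 = 124284.2477.
Posterior precision = 1/σ₀² + n/σ² = 1/6026.4169 + 4/100178.5801 = (σ² + n·σ₀²)/(σ₀²σ²) = 124284.2477/(6026.4169·100178.5801); posterior variance σₙ² = σ₀²σ²/(σ² + n·σ₀²) = 6026.4169·100178.5801/124284.2477 = 4857.557569.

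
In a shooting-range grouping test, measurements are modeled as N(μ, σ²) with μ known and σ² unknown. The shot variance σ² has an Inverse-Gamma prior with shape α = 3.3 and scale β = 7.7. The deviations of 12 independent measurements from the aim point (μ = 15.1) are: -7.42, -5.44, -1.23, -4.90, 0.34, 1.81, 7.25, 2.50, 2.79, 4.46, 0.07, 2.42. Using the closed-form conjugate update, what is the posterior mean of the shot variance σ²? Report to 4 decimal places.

With known mean μ and an Inverse-Gamma(α, β) prior on σ², the Normal likelihood is conjugate: posterior is Inv-Gamma(α + n/2, β + Σ(xᵢ−μ)²/2).
Σ(xᵢ−μ)² = (-7.42)² + (-5.44)² + (-1.23)² + (-4.90)² + (0.34)² + (1.81)² + (7.25)² + (2.50)² + (2.79)² + (4.46)² + (0.07)² + (2.42)² = 205.9141.
Posterior: Inv-Gamma(3.3 + 12/2, 7.7 + 205.9141/2) = Inv-Gamma(9.30, 110.65705).
E[σ²|data] = β/(α−1) = 110.65705/8.30 = 13.3322.

13.3322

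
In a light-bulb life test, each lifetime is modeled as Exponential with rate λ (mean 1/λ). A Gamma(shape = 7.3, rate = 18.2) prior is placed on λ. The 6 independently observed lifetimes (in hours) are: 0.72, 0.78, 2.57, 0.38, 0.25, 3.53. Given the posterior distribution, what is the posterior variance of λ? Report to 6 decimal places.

With a Gamma(shape α, rate β) prior on the exponential rate λ, the posterior after n observations with total T = Σxᵢ is Gamma(α+n, β+T).
Sum of observations T = 8.23 hours; n = 6.
Posterior: Gamma(7.3+6, 18.2+8.23) = Gamma(13.3, 26.43).
Var = α/β² = 0.019040.

0.019040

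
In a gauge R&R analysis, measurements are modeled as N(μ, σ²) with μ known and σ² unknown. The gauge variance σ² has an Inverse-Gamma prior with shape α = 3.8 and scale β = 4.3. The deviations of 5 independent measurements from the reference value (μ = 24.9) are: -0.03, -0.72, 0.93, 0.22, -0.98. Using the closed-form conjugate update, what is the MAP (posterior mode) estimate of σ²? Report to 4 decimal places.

0.7529

With known mean μ and an Inverse-Gamma(α, β) prior on σ², the Normal likelihood is conjugate: posterior is Inv-Gamma(α + n/2, β + Σ(xᵢ−μ)²/2).
Σ(xᵢ−μ)² = (-0.03)² + (-0.72)² + (0.93)² + (0.22)² + (-0.98)² = 2.3930.
Posterior: Inv-Gamma(3.8 + 5/2, 4.3 + 2.3930/2) = Inv-Gamma(6.30, 5.49650).
Mode = β/(α+1) = 5.49650/7.30 = 0.7529.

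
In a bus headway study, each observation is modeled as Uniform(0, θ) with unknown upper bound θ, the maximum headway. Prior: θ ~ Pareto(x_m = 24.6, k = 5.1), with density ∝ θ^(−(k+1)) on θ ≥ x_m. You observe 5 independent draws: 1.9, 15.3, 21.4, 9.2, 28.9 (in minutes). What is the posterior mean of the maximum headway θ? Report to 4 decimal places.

A Pareto(scale x_m, shape k) prior on the upper bound θ of Uniform(0, θ) is conjugate: posterior is Pareto(max(x_m, max xᵢ), k + n).
Sample maximum = 28.9; prior scale x_m = 24.6 → posterior scale = max = 28.9.
Posterior shape = 5.1 + 5 = 10.1.
E[θ|data] = k·x_m/(k−1) = 10.1·28.9/9.1 = 32.0758.

32.0758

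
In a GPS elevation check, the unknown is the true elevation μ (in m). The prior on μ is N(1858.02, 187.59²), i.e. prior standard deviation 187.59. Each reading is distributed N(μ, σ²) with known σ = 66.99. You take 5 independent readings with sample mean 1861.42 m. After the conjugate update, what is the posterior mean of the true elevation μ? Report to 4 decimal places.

1861.3354

For Normal data with known variance σ², a Normal(μ₀, σ₀²) prior on μ is conjugate. Posterior precision = 1/σ₀² + n/σ²; posterior mean is the precision-weighted average of μ₀ and x̄.
n·x̄ = 5·1861.42 = 9307.1.
σ₀² = 187.59² = 35190.0081, σ² = 66.99² = 4487.6601; σ² + n·σ₀² = 4487.6601 + 5·35190.0081 = 180437.7006.
Posterior mean = (μ₀/σ₀² + n·x̄/σ²)/(1/σ₀² + n/σ²) = (σ²·μ₀ + σ₀²·n·x̄)/(σ² + n·σ₀²) = (4487.6601·1858.02 + 35190.0081·9307.1)/180437.7006 = 335855086.606512/180437.7006 = 1861.3354.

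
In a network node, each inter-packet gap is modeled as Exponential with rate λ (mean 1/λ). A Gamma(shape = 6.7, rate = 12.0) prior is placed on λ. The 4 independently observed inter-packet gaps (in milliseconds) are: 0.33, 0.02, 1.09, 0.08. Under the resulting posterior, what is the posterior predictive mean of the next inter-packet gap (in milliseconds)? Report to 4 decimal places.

1.3938

With a Gamma(shape α, rate β) prior on the exponential rate λ, the posterior after n observations with total T = Σxᵢ is Gamma(α+n, β+T).
Sum of observations T = 1.52 milliseconds; n = 4.
Posterior: Gamma(6.7+4, 12.0+1.52) = Gamma(10.7, 13.52).
The predictive distribution for the next observation is Lomax; its mean is β/(α−1) = 13.52/9.7 = 1.3938.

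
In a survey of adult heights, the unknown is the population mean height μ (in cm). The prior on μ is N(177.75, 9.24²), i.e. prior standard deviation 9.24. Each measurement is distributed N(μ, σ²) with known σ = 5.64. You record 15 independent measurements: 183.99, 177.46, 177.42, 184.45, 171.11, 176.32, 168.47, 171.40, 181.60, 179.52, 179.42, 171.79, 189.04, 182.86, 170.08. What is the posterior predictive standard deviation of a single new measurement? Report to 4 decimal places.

5.8206

For Normal data with known variance σ², a Normal(μ₀, σ₀²) prior on μ is conjugate. Posterior precision = 1/σ₀² + n/σ²; posterior mean is the precision-weighted average of μ₀ and x̄.
σ₀² = 9.24² = 85.3776, σ² = 5.64² = 31.8096; σ² + n·σ₀² = 31.8096 + 15·85.3776 = 1312.4736.
Posterior precision = 1/σ₀² + n/σ² = 1/85.3776 + 15/31.8096 = (σ² + n·σ₀²)/(σ₀²σ²) = 1312.4736/(85.3776·31.8096); posterior variance σₙ² = σ₀²σ²/(σ² + n·σ₀²) = 85.3776·31.8096/1312.4736 = 2.069243.
Predictive variance for one new observation = σₙ² + σ² = 85.3776·31.8096/1312.4736 + 31.8096 = σ²·(σ₀² + 1312.4736)/1312.4736 = 31.8096·1397.8512/1312.4736 = 33.878843; SD = √(31.8096·1397.8512/1312.4736) = 5.8206.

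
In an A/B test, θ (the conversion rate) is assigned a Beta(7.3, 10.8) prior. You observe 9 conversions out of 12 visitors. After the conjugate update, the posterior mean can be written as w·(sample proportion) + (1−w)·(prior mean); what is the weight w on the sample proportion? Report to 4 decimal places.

0.3987

The Beta prior is conjugate to a Binomial/Bernoulli likelihood; the update adds successes to α and failures to β.
Posterior mean = (α₀+k)/(α₀+β₀+n) = [n/(α₀+β₀+n)]·(k/n) + [(α₀+β₀)/(α₀+β₀+n)]·α₀/(α₀+β₀), so only n and the prior enter the weight.
The weight on the data is w = n/(α₀+β₀+n) = 12/(7.3+10.8+12) = 12/30.1 = 0.3987.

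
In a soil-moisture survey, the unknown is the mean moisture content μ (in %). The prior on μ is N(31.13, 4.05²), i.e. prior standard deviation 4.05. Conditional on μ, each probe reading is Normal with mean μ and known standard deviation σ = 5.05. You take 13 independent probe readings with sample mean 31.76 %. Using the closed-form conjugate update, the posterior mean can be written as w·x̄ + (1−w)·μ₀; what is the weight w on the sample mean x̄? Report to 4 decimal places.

For Normal data with known variance σ², a Normal(μ₀, σ₀²) prior on μ is conjugate. Posterior precision = 1/σ₀² + n/σ²; posterior mean is the precision-weighted average of μ₀ and x̄.
σ₀² = 4.05² = 16.4025, σ² = 5.05² = 25.5025. Prior precision 1/σ₀² = 1/16.4025; data precision n/σ² = 13/25.5025.
w = (n/σ²)/(1/σ₀² + n/σ²) = n·σ₀²/(σ² + n·σ₀²) = 13·16.4025/(25.5025 + 13·16.4025) = 213.2325/238.735 = 0.8932.

0.8932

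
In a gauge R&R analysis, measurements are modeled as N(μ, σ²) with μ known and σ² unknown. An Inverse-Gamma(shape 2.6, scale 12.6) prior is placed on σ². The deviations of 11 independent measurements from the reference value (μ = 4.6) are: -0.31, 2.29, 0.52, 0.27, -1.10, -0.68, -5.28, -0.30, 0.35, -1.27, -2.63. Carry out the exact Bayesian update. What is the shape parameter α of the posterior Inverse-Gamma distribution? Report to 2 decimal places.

With known mean μ and an Inverse-Gamma(α, β) prior on σ², the Normal likelihood is conjugate: posterior is Inv-Gamma(α + n/2, β + Σ(xᵢ−μ)²/2).
Σ(xᵢ−μ)² = (-0.31)² + (2.29)² + (0.52)² + (0.27)² + (-1.10)² + (-0.68)² + (-5.28)² + (-0.30)² + (0.35)² + (-1.27)² + (-2.63)² = 43.9766.
Posterior: Inv-Gamma(2.6 + 11/2, 12.6 + 43.9766/2) = Inv-Gamma(8.10, 34.58830).
Posterior α = 8.10.

8.10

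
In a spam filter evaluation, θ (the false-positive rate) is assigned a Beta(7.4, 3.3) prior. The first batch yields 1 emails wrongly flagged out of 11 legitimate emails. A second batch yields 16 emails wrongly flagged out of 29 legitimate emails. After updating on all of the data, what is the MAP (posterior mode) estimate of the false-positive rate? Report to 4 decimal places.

The Beta prior is conjugate to a Binomial/Bernoulli likelihood; the update adds successes to α and failures to β.
After batch 1: Beta(7.4+1, 3.3+10) = Beta(8.4, 13.3).
After batch 2: Beta(8.4+16, 13.3+13) = Beta(24.4, 26.3).
Mode of Beta(a,b) for a,b>1 is (a−1)/(a+b−2) = 23.4/48.7 = 0.4805.

0.4805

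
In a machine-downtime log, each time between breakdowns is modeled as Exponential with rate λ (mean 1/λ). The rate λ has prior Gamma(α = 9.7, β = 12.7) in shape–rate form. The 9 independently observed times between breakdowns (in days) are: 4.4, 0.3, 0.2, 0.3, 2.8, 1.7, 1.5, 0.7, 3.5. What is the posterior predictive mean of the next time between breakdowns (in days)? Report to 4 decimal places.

With a Gamma(shape α, rate β) prior on the exponential rate λ, the posterior after n observations with total T = Σxᵢ is Gamma(α+n, β+T).
Sum of observations T = 15.4 days; n = 9.
Posterior: Gamma(9.7+9, 12.7+15.4) = Gamma(18.7, 28.1).
The predictive distribution for the next observation is Lomax; its mean is β/(α−1) = 28.1/17.7 = 1.5876.

1.5876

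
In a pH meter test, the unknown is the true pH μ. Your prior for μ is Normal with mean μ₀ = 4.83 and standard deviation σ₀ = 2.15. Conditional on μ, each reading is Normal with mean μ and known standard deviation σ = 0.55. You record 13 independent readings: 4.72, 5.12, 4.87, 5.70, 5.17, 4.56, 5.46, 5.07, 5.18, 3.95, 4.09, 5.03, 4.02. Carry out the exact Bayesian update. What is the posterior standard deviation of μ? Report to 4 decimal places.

0.1522

For Normal data with known variance σ², a Normal(μ₀, σ₀²) prior on μ is conjugate. Posterior precision = 1/σ₀² + n/σ²; posterior mean is the precision-weighted average of μ₀ and x̄.
σ₀² = 2.15² = 4.6225, σ² = 0.55² = 0.3025; σ² + n·σ₀² = 0.3025 + 13·4.6225 = 60.395.
Posterior precision = 1/σ₀² + n/σ² = 1/4.6225 + 13/0.3025 = (σ² + n·σ₀²)/(σ₀²σ²) = 60.395/(4.6225·0.3025); posterior variance σₙ² = σ₀²σ²/(σ² + n·σ₀²) = 4.6225·0.3025/60.395 = 0.023153.
Posterior SD = √σₙ² = √(4.6225·0.3025/60.395) = 0.1522.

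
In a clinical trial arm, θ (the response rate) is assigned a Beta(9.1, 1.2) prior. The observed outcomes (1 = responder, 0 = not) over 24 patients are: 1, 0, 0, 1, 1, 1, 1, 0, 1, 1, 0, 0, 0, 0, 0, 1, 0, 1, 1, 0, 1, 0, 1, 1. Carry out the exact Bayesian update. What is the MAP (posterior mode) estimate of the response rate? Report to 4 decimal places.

The Beta prior is conjugate to a Binomial/Bernoulli likelihood; the update adds successes to α and failures to β.
Posterior: Beta(α+k, β+n−k) = Beta(9.1+13, 1.2+11) = Beta(22.1, 12.2).
Mode of Beta(a,b) for a,b>1 is (a−1)/(a+b−2) = 21.1/32.3 = 0.6533.

0.6533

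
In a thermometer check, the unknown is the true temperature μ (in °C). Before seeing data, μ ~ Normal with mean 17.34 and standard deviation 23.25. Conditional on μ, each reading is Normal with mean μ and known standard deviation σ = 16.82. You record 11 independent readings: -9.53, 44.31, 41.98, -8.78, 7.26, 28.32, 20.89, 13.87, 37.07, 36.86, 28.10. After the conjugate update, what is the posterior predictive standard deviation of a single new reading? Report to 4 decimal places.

For Normal data with known variance σ², a Normal(μ₀, σ₀²) prior on μ is conjugate. Posterior precision = 1/σ₀² + n/σ²; posterior mean is the precision-weighted average of μ₀ and x̄.
σ₀² = 23.25² = 540.5625, σ² = 16.82² = 282.9124; σ² + n·σ₀² = 282.9124 + 11·540.5625 = 6229.0999.
Posterior precision = 1/σ₀² + n/σ² = 1/540.5625 + 11/282.9124 = (σ² + n·σ₀²)/(σ₀²σ²) = 6229.0999/(540.5625·282.9124); posterior variance σₙ² = σ₀²σ²/(σ² + n·σ₀²) = 540.5625·282.9124/6229.0999 = 24.551193.
Predictive variance for one new observation = σₙ² + σ² = 540.5625·282.9124/6229.0999 + 282.9124 = σ²·(σ₀² + 6229.0999)/6229.0999 = 282.9124·6769.6624/6229.0999 = 307.463593; SD = √(282.9124·6769.6624/6229.0999) = 17.5346.

17.5346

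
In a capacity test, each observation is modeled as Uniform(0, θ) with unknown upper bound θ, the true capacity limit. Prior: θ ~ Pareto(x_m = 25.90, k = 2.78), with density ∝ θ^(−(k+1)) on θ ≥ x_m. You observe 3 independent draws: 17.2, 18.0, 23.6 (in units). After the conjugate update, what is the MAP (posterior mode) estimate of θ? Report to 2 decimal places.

A Pareto(scale x_m, shape k) prior on the upper bound θ of Uniform(0, θ) is conjugate: posterior is Pareto(max(x_m, max xᵢ), k + n).
Sample maximum = 23.6; prior scale x_m = 25.90 → posterior scale = max = 25.90.
Posterior shape = 2.78 + 3 = 5.78.
The Pareto density is decreasing on [x_m, ∞), so the mode is x_m = 25.90.

25.90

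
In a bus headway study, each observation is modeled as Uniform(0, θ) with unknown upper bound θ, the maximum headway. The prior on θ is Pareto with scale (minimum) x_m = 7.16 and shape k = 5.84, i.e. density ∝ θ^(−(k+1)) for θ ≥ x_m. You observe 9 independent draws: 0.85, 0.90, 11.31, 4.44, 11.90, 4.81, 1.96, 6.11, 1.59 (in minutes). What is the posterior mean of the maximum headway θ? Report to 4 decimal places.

A Pareto(scale x_m, shape k) prior on the upper bound θ of Uniform(0, θ) is conjugate: posterior is Pareto(max(x_m, max xᵢ), k + n).
Sample maximum = 11.90; prior scale x_m = 7.16 → posterior scale = max = 11.90.
Posterior shape = 5.84 + 9 = 14.84.
E[θ|data] = k·x_m/(k−1) = 14.84·11.90/13.84 = 12.7598.

12.7598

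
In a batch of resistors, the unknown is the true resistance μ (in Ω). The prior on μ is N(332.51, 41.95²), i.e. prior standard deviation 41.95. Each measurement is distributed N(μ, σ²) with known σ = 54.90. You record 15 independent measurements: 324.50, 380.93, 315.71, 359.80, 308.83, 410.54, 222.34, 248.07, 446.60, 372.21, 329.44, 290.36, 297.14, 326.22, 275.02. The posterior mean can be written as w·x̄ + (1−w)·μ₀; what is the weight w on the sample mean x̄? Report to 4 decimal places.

For Normal data with known variance σ², a Normal(μ₀, σ₀²) prior on μ is conjugate. Posterior precision = 1/σ₀² + n/σ²; posterior mean is the precision-weighted average of μ₀ and x̄.
σ₀² = 41.95² = 1759.8025, σ² = 54.90² = 3014.01. Prior precision 1/σ₀² = 1/1759.8025; data precision n/σ² = 15/3014.01.
w = (n/σ²)/(1/σ₀² + n/σ²) = n·σ₀²/(σ² + n·σ₀²) = 15·1759.8025/(3014.01 + 15·1759.8025) = 26397.0375/29411.0475 = 0.8975.

0.8975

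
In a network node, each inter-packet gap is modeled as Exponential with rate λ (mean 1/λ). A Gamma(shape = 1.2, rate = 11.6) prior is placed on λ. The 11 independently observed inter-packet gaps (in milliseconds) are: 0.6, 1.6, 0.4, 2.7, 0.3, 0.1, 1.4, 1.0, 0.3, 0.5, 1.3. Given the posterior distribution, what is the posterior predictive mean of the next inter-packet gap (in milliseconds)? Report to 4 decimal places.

With a Gamma(shape α, rate β) prior on the exponential rate λ, the posterior after n observations with total T = Σxᵢ is Gamma(α+n, β+T).
Sum of observations T = 10.2 milliseconds; n = 11.
Posterior: Gamma(1.2+11, 11.6+10.2) = Gamma(12.2, 21.8).
The predictive distribution for the next observation is Lomax; its mean is β/(α−1) = 21.8/11.2 = 1.9464.

1.9464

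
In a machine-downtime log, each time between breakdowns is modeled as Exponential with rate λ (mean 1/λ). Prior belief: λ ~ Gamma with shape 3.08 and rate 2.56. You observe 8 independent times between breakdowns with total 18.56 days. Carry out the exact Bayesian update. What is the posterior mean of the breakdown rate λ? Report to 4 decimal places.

0.5246

With a Gamma(shape α, rate β) prior on the exponential rate λ, the posterior after n observations with total T = Σxᵢ is Gamma(α+n, β+T).
Posterior: Gamma(3.08+8, 2.56+18.56) = Gamma(11.08, 21.12).
Posterior mean of λ = α/β = 11.08/21.12 = 0.5246.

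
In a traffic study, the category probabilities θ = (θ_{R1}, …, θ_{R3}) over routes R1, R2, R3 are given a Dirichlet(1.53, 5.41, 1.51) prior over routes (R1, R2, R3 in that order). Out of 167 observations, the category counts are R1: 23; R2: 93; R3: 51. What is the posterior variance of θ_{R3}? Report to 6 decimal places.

The Dirichlet prior is conjugate to the Multinomial likelihood: each posterior αⱼ = prior αⱼ + observed count nⱼ.
Posterior concentration: (24.53, 98.41, 52.51), total = 175.45.
Var[θ_j] = α_j(Σα−α_j)/((Σα)²(Σα+1)) = 52.51·122.94/(175.45²·176.45) = 0.001189.

0.001189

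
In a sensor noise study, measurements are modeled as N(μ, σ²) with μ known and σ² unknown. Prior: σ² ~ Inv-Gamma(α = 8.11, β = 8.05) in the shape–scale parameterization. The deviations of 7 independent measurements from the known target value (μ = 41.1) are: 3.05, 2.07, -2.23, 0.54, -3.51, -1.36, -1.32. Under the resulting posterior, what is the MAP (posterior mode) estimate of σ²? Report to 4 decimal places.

With known mean μ and an Inverse-Gamma(α, β) prior on σ², the Normal likelihood is conjugate: posterior is Inv-Gamma(α + n/2, β + Σ(xᵢ−μ)²/2).
Σ(xᵢ−μ)² = (3.05)² + (2.07)² + (-2.23)² + (0.54)² + (-3.51)² + (-1.36)² + (-1.32)² = 34.7640.
Posterior: Inv-Gamma(8.11 + 7/2, 8.05 + 34.7640/2) = Inv-Gamma(11.61, 25.43200).
Mode = β/(α+1) = 25.43200/12.61 = 2.0168.

2.0168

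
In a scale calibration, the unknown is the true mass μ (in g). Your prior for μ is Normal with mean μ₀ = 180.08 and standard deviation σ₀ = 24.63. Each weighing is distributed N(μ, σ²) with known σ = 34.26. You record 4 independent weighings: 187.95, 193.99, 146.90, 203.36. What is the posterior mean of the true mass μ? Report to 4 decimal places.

182.0817

For Normal data with known variance σ², a Normal(μ₀, σ₀²) prior on μ is conjugate. Posterior precision = 1/σ₀² + n/σ²; posterior mean is the precision-weighted average of μ₀ and x̄.
Σxᵢ = 187.95 + 193.99 + 146.90 + 203.36 = 732.2, so n·x̄ = 732.2.
σ₀² = 24.63² = 606.6369, σ² = 34.26² = 1173.7476; σ² + n·σ₀² = 1173.7476 + 4·606.6369 = 3600.2952.
Posterior mean = (μ₀/σ₀² + n·x̄/σ²)/(1/σ₀² + n/σ²) = (σ²·μ₀ + σ₀²·n·x̄)/(σ² + n·σ₀²) = (1173.7476·180.08 + 606.6369·732.2)/3600.2952 = 655548.005988/3600.2952 = 182.0817.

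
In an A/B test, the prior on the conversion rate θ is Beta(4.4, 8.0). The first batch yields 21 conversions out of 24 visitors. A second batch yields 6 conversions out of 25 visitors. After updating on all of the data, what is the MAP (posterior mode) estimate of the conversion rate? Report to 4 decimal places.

The Beta prior is conjugate to a Binomial/Bernoulli likelihood; the update adds successes to α and failures to β.
After batch 1: Beta(4.4+21, 8.0+3) = Beta(25.4, 11.0).
After batch 2: Beta(25.4+6, 11.0+19) = Beta(31.4, 30.0).
Mode of Beta(a,b) for a,b>1 is (a−1)/(a+b−2) = 30.4/59.4 = 0.5118.

0.5118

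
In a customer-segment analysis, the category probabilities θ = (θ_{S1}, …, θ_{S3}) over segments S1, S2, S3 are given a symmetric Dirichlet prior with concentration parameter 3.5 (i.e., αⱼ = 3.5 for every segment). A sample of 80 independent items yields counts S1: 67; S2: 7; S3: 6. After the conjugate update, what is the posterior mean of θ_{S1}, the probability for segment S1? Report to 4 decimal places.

0.7790

The Dirichlet prior is conjugate to the Multinomial likelihood: each posterior αⱼ = prior αⱼ + observed count nⱼ.
Posterior concentration: (70.5, 10.5, 9.5), total = 90.5.
E[θ_{S1}|data] = α_{S1}/Σα = 70.5/90.5 = 0.7790.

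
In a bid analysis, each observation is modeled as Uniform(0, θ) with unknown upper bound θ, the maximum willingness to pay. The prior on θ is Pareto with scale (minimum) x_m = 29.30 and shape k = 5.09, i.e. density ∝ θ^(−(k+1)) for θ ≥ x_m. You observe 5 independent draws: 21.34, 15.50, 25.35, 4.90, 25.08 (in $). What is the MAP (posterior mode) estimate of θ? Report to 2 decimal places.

A Pareto(scale x_m, shape k) prior on the upper bound θ of Uniform(0, θ) is conjugate: posterior is Pareto(max(x_m, max xᵢ), k + n).
Sample maximum = 25.35; prior scale x_m = 29.30 → posterior scale = max = 29.30.
Posterior shape = 5.09 + 5 = 10.09.
The Pareto density is decreasing on [x_m, ∞), so the mode is x_m = 29.30.

29.30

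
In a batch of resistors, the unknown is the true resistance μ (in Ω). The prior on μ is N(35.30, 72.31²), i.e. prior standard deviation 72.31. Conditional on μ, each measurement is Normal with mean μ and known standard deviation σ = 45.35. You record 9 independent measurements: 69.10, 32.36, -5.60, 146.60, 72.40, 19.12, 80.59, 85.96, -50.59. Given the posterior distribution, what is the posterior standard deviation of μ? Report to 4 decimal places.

14.7968

For Normal data with known variance σ², a Normal(μ₀, σ₀²) prior on μ is conjugate. Posterior precision = 1/σ₀² + n/σ²; posterior mean is the precision-weighted average of μ₀ and x̄.
σ₀² = 72.31² = 5228.7361, σ² = 45.35² = 2056.6225; σ² + n·σ₀² = 2056.6225 + 9·5228.7361 = 49115.2474.
Posterior precision = 1/σ₀² + n/σ² = 1/5228.7361 + 9/2056.6225 = (σ² + n·σ₀²)/(σ₀²σ²) = 49115.2474/(5228.7361·2056.6225); posterior variance σₙ² = σ₀²σ²/(σ² + n·σ₀²) = 5228.7361·2056.6225/49115.2474 = 218.944969.
Posterior SD = √σₙ² = √(5228.7361·2056.6225/49115.2474) = 14.7968.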